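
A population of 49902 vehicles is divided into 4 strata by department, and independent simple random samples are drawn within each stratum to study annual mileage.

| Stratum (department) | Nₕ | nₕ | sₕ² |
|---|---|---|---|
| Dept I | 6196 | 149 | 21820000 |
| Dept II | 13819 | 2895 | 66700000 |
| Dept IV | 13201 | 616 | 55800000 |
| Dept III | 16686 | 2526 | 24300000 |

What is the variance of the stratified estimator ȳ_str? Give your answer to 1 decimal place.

Var(ȳ_str) = Σₕ Wₕ²(1 − fₕ)sₕ²/nₕ with Wₕ = Nₕ/N, N = 49902.
Dept I: Wₕ = 0.12416336; term = 0.12416336²·(1 − 0.02404777)·21820000/149 = 2203.3523.
Dept II: Wₕ = 0.27692277; term = 0.27692277²·(1 − 0.20949417)·66700000/2895 = 1396.6889.
Dept IV: Wₕ = 0.26453850; term = 0.26453850²·(1 − 0.04666313)·55800000/616 = 6043.3484.
Dept III: Wₕ = 0.33437538; term = 0.33437538²·(1 − 0.15138439)·24300000/2526 = 912.75142.
Sum = 10556.141.

10556.1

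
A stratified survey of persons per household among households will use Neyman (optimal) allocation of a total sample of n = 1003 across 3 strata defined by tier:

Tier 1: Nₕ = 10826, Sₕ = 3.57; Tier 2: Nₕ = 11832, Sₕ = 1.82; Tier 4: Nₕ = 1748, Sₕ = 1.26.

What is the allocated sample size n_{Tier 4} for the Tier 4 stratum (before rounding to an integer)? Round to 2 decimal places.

35.41

Neyman allocation: nₕ = n·NₕSₕ / Σⱼ NⱼSⱼ.
Σ NⱼSⱼ = 10826·3.57 + 11832·1.82 + 1748·1.26 = 62385.54.
n_{Tier 4} = 1003·1748·1.26 / 62385.54 = 35.41.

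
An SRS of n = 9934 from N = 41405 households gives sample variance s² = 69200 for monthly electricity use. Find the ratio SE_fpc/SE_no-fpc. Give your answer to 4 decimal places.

0.8718

f = n/N = 9934/41405 = 0.23992271.
SE_no-fpc = √(s²/n) = 2.6393134; SE_fpc = √((1−f)s²/n) = 2.3010171.
Ratio = √(1−f) = 0.87182411.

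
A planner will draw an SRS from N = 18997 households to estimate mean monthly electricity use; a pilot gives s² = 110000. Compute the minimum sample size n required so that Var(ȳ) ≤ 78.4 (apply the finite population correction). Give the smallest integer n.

1307

Without fpc, n₀ = s²/D = 110000/78.4 = 1403.0612.
With fpc, (1 − n/N)·s²/n ≤ D requires n ≥ n₀/(1 + n₀/N) = 1403.0612/(1 + 1403.0612/18997) = 1306.5624.
Rounding up, n = 1307.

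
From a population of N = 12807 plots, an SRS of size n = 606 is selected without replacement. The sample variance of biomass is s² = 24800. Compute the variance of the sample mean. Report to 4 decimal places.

38.9877

Under SRS without replacement, Var(ȳ) = (1 − f)·s²/n with f = n/N = 606/12807 = 0.04731787.
Var(ȳ) = (1 − 0.04731787)·24800/606 = 0.95268213·40.924092 = 38.987651.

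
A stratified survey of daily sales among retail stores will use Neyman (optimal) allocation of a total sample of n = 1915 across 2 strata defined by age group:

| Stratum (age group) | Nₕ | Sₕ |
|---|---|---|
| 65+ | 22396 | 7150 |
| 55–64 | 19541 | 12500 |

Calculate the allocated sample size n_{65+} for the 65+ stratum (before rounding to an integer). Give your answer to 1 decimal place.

Neyman allocation: nₕ = n·NₕSₕ / Σⱼ NⱼSⱼ.
Σ NⱼSⱼ = 22396·7150 + 19541·12500 = 4.043939 × 10^8.
n_{65+} = 1915·22396·7150 / (4.043939 × 10^8) = 758.3.

758.3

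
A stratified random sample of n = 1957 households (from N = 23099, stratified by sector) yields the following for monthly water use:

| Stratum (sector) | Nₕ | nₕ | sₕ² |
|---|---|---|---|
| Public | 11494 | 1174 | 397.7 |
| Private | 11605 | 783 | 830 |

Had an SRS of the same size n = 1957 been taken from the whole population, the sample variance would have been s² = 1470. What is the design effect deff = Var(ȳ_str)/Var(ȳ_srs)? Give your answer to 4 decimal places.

Var(ȳ_str) = Σ Wₕ²(1−fₕ)sₕ²/nₕ with Wₕ = Nₕ/23099:
  Public: (11494/23099)²·(1−1174/11494)·397.7/1174 = 0.075309892
  Private: (11605/23099)²·(1−783/11605)·830/783 = 0.24950695
  → Var(ȳ_str) = 0.32481684.
Var(ȳ_srs) = (1 − 1957/23099)·1470/1957 = 0.6875106.
deff = 0.32481684 / 0.6875106 = 0.4725.

0.4725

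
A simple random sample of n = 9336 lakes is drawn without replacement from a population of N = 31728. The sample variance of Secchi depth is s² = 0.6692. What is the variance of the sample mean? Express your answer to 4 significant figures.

Under SRS without replacement, Var(ȳ) = (1 − f)·s²/n with f = n/N = 9336/31728 = 0.29425113.
Var(ȳ) = (1 − 0.29425113)·0.6692/9336 = 0.70574887·7.167952 × 10^-5 = 5.058774 × 10^-5.

5.059 × 10^-5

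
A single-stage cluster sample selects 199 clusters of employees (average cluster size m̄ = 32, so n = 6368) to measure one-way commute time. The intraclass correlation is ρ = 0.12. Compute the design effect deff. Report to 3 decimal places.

deff = 1 + (32 − 1)·0.12 = 1 + 3.72 = 4.72.

4.720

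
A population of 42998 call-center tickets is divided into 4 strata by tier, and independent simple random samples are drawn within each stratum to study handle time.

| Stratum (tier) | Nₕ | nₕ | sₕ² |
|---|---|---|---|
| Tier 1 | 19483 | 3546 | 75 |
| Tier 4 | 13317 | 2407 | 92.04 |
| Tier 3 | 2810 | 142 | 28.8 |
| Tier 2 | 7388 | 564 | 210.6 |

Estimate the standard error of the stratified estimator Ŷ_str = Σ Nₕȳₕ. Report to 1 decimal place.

5698.1

Var(Ŷ_str) = Σₕ Nₕ²(1 − fₕ)sₕ²/nₕ.
Tier 1: 19483²·(1 − 3546/19483)·75/3546 = 6.567271 × 10^6.
Tier 4: 13317²·(1 − 2407/13317)·92.04/2407 = 5.555609 × 10^6.
Tier 3: 2810²·(1 − 142/2810)·28.8/142 = 1.5205345 × 10^6.
Tier 2: 7388²·(1 − 564/7388)·210.6/564 = 1.8825441 × 10^7.
Sum = 3.2468856 × 10^7.
SE = √(3.2468856 × 10^7) = 5698.1.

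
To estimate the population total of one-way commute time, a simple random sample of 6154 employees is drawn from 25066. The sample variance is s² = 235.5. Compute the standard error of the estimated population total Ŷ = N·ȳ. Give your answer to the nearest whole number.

4259

Var(Ŷ) = N²·Var(ȳ) = N²·(1 − n/N)·s²/n.
f = 6154/25066 = 0.24551185; Var(ȳ) = 0.75448815·235.5/6154 = 0.028872597.
Var(Ŷ) = 25066² · 0.028872597 = 1.8140778 × 10^7.
SE(Ŷ) = √(1.8140778 × 10^7) = 4259.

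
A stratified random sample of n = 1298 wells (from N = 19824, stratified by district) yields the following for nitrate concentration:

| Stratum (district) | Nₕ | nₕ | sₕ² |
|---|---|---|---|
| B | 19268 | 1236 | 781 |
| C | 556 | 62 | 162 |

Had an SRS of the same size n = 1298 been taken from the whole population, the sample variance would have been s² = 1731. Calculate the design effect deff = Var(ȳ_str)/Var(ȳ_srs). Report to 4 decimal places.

Var(ȳ_str) = Σ Wₕ²(1−fₕ)sₕ²/nₕ with Wₕ = Nₕ/19824:
  B: (19268/19824)²·(1−1236/19268)·781/1236 = 0.55863806
  C: (556/19824)²·(1−62/556)·162/62 = 0.0018261754
  → Var(ȳ_str) = 0.56046424.
Var(ȳ_srs) = (1 − 1298/19824)·1731/1298 = 1.2462717.
deff = 0.56046424 / 1.2462717 = 0.4497.

0.4497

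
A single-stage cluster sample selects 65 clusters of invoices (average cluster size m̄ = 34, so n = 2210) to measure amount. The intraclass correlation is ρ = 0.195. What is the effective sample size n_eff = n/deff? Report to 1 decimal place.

297.2

deff = 1 + (34 − 1)·0.195 = 1 + 6.435 = 7.435.
n_eff = 2210 / 7.435 = 297.2.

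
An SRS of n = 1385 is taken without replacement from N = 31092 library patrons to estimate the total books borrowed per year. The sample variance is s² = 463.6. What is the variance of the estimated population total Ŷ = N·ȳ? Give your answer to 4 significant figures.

3.092 × 10^8

Var(Ŷ) = N²·Var(ȳ) = N²·(1 − n/N)·s²/n.
f = 1385/31092 = 0.04454522; Var(ȳ) = 0.95545478·463.6/1385 = 0.31981865.
Var(Ŷ) = 31092² · 0.31981865 = 3.0917268 × 10^8.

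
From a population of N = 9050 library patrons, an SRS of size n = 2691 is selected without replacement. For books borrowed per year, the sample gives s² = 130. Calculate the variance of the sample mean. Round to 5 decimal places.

Under SRS without replacement, Var(ȳ) = (1 − f)·s²/n with f = n/N = 2691/9050 = 0.29734807.
Var(ȳ) = (1 − 0.29734807)·130/2691 = 0.70265193·0.048309179 = 0.033944538.

0.03394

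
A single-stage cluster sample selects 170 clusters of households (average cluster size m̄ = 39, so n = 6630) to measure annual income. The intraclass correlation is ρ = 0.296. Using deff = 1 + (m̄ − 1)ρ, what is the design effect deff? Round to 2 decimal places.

deff = 1 + (39 − 1)·0.296 = 1 + 11.248 = 12.248.

12.25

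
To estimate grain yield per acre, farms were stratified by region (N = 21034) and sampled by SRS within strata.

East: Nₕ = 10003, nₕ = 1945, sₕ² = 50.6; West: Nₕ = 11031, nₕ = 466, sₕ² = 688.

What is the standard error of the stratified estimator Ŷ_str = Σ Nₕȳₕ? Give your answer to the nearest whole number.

Var(Ŷ_str) = Σₕ Nₕ²(1 − fₕ)sₕ²/nₕ.
East: 10003²·(1 − 1945/10003)·50.6/1945 = 2.0969518 × 10^6.
West: 11031²·(1 − 466/11031)·688/466 = 1.7206277 × 10^8.
Sum = 1.7415972 × 10^8.
SE = √(1.7415972 × 10^8) = 13197.

13197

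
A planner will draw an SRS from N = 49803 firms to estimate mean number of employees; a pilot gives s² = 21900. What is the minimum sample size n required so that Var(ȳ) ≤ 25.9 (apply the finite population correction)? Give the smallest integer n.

Without fpc, n₀ = s²/D = 21900/25.9 = 845.5598.
With fpc, (1 − n/N)·s²/n ≤ D requires n ≥ n₀/(1 + n₀/N) = 845.5598/(1 + 845.5598/49803) = 831.4435.
Rounding up, n = 832.

832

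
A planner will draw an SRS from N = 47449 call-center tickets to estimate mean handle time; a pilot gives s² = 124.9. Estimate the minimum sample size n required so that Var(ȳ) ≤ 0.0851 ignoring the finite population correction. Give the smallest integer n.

Without fpc, n₀ = s²/D = 124.9/0.0851 = 1467.6851.
Rounding up, n = 1468.

1468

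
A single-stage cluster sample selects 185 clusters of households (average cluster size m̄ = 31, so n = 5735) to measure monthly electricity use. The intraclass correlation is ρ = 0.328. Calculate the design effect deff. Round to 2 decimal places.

10.84

deff = 1 + (31 − 1)·0.328 = 1 + 9.84 = 10.84.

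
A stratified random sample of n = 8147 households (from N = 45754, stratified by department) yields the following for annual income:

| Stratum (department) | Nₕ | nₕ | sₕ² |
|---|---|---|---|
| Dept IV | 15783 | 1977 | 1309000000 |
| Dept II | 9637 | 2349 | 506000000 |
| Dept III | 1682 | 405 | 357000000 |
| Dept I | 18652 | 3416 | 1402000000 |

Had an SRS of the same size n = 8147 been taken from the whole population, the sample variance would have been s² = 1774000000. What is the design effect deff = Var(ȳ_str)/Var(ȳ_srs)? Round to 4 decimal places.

Var(ȳ_str) = Σ Wₕ²(1−fₕ)sₕ²/nₕ with Wₕ = Nₕ/45754:
  Dept IV: (15783/45754)²·(1−1977/15783)·1309000000/1977 = 68917.937
  Dept II: (9637/45754)²·(1−2349/9637)·506000000/2349 = 7227.0255
  Dept III: (1682/45754)²·(1−405/1682)·357000000/405 = 904.42372
  Dept I: (18652/45754)²·(1−3416/18652)·1402000000/3416 = 55714.519
  → Var(ȳ_str) = 132763.91.
Var(ȳ_srs) = (1 − 8147/45754)·1774000000/8147 = 178976.3.
deff = 132763.91 / 178976.3 = 0.7418.

0.7418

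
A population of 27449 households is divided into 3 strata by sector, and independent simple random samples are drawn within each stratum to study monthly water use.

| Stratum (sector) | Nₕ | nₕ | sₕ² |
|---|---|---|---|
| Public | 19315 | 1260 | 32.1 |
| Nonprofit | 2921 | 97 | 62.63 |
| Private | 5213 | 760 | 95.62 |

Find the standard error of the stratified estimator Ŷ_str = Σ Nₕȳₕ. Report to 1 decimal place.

Var(Ŷ_str) = Σₕ Nₕ²(1 − fₕ)sₕ²/nₕ.
Public: 19315²·(1 − 1260/19315)·32.1/1260 = 8.8843711 × 10^6.
Nonprofit: 2921²·(1 − 97/2921)·62.63/97 = 5.3260707 × 10^6.
Private: 5213²·(1 − 760/5213)·95.62/760 = 2.9206234 × 10^6.
Sum = 1.7131065 × 10^7.
SE = √(1.7131065 × 10^7) = 4139.0.

4139.0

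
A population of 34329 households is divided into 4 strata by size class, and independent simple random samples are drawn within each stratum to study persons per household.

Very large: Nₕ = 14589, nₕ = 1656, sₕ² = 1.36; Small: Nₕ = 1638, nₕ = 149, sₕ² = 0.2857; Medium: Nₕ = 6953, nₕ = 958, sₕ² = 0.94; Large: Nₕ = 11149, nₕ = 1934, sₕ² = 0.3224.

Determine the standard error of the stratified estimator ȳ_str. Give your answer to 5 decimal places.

Var(ȳ_str) = Σₕ Wₕ²(1 − fₕ)sₕ²/nₕ with Wₕ = Nₕ/N, N = 34329.
Very large: Wₕ = 0.42497597; term = 0.42497597²·(1 − 0.11351018)·1.36/1656 = 1.3148647 × 10^-4.
Small: Wₕ = 0.04771476; term = 0.04771476²·(1 − 0.09096459)·0.2857/149 = 3.9683527 × 10^-6.
Medium: Wₕ = 0.20254013; term = 0.20254013²·(1 − 0.13778225)·0.94/958 = 3.4705752 × 10^-5.
Large: Wₕ = 0.32476915; term = 0.32476915²·(1 − 0.17346847)·0.3224/1934 = 1.453274 × 10^-5.
Sum = 1.8469331 × 10^-4.
SE = √(1.8469331 × 10^-4) = 0.01359.

0.01359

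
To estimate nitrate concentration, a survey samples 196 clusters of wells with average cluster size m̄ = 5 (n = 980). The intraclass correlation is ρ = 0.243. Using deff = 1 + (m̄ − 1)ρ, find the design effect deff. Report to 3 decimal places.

1.972

deff = 1 + (5 − 1)·0.243 = 1 + 0.972 = 1.972.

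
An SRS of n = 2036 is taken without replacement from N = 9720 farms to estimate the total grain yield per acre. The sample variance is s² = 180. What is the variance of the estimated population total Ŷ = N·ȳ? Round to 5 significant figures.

6.6031 × 10^6

Var(Ŷ) = N²·Var(ȳ) = N²·(1 − n/N)·s²/n.
f = 2036/9720 = 0.20946502; Var(ȳ) = 0.79053498·180/2036 = 0.069890126.
Var(Ŷ) = 9720² · 0.069890126 = 6.6031073 × 10^6.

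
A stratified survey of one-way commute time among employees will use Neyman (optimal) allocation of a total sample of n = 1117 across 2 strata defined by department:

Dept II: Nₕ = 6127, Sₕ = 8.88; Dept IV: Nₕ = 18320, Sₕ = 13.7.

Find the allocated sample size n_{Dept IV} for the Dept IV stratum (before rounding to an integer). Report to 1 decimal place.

Neyman allocation: nₕ = n·NₕSₕ / Σⱼ NⱼSⱼ.
Σ NⱼSⱼ = 6127·8.88 + 18320·13.7 = 305391.76.
n_{Dept IV} = 1117·18320·13.7 / 305391.76 = 918.0.

918.0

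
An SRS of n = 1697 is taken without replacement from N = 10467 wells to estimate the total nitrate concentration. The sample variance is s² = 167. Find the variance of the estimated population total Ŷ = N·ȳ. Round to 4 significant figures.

Var(Ŷ) = N²·Var(ȳ) = N²·(1 − n/N)·s²/n.
f = 1697/10467 = 0.16212859; Var(ȳ) = 0.83787141·167/1697 = 0.082454051.
Var(Ŷ) = 10467² · 0.082454051 = 9.0335083 × 10^6.

9.034 × 10^6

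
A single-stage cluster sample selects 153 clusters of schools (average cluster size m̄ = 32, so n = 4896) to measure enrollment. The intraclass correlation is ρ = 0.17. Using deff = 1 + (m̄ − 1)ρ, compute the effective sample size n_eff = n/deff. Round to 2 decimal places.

deff = 1 + (32 − 1)·0.17 = 1 + 5.27 = 6.27.
n_eff = 4896 / 6.27 = 780.86.

780.86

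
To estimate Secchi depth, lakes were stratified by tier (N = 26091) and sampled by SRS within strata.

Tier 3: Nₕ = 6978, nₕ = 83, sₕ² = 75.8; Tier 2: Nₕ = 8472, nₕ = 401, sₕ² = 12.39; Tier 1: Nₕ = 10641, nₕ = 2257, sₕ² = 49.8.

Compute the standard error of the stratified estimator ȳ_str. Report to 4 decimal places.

0.2656

Var(ȳ_str) = Σₕ Wₕ²(1 − fₕ)sₕ²/nₕ with Wₕ = Nₕ/N, N = 26091.
Tier 3: Wₕ = 0.26744855; term = 0.26744855²·(1 − 0.01189453)·75.8/83 = 0.064546827.
Tier 2: Wₕ = 0.32470967; term = 0.32470967²·(1 − 0.04733239)·12.39/401 = 0.0031035502.
Tier 1: Wₕ = 0.40784178; term = 0.40784178²·(1 − 0.21210413)·49.8/2257 = 0.0028916788.
Sum = 0.070542056.
SE = √(0.070542056) = 0.2656.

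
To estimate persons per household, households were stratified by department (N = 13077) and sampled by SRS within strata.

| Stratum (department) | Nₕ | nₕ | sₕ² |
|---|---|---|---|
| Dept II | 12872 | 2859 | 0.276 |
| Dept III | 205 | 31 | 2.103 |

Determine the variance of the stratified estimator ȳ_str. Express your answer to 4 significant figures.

Var(ȳ_str) = Σₕ Wₕ²(1 − fₕ)sₕ²/nₕ with Wₕ = Nₕ/N, N = 13077.
Dept II: Wₕ = 0.98432362; term = 0.98432362²·(1 − 0.22211001)·0.276/2859 = 7.2759369 × 10^-5.
Dept III: Wₕ = 0.01567638; term = 0.01567638²·(1 − 0.15121951)·2.103/31 = 1.4150261 × 10^-5.
Sum = 8.690963 × 10^-5.

8.691 × 10^-5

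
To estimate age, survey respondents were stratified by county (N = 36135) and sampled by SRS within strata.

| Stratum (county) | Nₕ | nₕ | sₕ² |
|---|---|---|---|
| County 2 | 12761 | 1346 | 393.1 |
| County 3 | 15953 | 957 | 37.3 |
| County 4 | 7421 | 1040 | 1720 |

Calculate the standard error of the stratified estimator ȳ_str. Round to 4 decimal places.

0.3158

Var(ȳ_str) = Σₕ Wₕ²(1 − fₕ)sₕ²/nₕ with Wₕ = Nₕ/N, N = 36135.
County 2: Wₕ = 0.35314792; term = 0.35314792²·(1 − 0.10547763)·393.1/1346 = 0.032580856.
County 3: Wₕ = 0.44148333; term = 0.44148333²·(1 − 0.05998872)·37.3/957 = 0.0071409924.
County 4: Wₕ = 0.20536876; term = 0.20536876²·(1 − 0.14014284)·1720/1040 = 0.059977749.
Sum = 0.099699597.
SE = √(0.099699597) = 0.3158.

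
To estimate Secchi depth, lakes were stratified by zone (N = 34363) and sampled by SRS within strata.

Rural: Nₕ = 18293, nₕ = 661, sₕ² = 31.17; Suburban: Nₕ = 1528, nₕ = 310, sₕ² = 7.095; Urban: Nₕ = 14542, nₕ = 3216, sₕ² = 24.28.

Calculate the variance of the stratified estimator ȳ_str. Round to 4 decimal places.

0.0140

Var(ȳ_str) = Σₕ Wₕ²(1 − fₕ)sₕ²/nₕ with Wₕ = Nₕ/N, N = 34363.
Rural: Wₕ = 0.53234584; term = 0.53234584²·(1 − 0.03613404)·31.17/661 = 0.012880707.
Suburban: Wₕ = 0.04446643; term = 0.04446643²·(1 − 0.20287958)·7.095/310 = 3.6072746 × 10^-5.
Urban: Wₕ = 0.42318773; term = 0.42318773²·(1 − 0.22115252)·24.28/3216 = 0.0010530553.
Sum = 0.013969835.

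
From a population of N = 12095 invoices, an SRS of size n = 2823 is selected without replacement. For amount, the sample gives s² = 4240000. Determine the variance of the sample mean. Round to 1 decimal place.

1151.4

Under SRS without replacement, Var(ȳ) = (1 − f)·s²/n with f = n/N = 2823/12095 = 0.23340223.
Var(ȳ) = (1 − 0.23340223)·4240000/2823 = 0.76659777·1501.9483 = 1151.3902.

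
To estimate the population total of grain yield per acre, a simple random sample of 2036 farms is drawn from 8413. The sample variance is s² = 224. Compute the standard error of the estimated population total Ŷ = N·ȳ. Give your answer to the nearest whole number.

2430

Var(Ŷ) = N²·Var(ȳ) = N²·(1 − n/N)·s²/n.
f = 2036/8413 = 0.24200642; Var(ȳ) = 0.75799358·224/2036 = 0.083394186.
Var(Ŷ) = 8413² · 0.083394186 = 5.9025211 × 10^6.
SE(Ŷ) = √(5.9025211 × 10^6) = 2430.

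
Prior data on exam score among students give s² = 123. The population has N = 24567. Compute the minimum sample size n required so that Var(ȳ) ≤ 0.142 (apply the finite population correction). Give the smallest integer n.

837

Without fpc, n₀ = s²/D = 123/0.142 = 866.1972.
With fpc, (1 − n/N)·s²/n ≤ D requires n ≥ n₀/(1 + n₀/N) = 866.1972/(1 + 866.1972/24567) = 836.6965.
Rounding up, n = 837.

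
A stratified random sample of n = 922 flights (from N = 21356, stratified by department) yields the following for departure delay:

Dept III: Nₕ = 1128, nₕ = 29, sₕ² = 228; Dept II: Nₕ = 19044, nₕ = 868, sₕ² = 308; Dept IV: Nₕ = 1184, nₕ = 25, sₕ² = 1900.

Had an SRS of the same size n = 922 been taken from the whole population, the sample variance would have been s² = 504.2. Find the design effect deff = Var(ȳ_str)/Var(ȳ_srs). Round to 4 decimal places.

0.9925

Var(ȳ_str) = Σ Wₕ²(1−fₕ)sₕ²/nₕ with Wₕ = Nₕ/21356:
  Dept III: (1128/21356)²·(1−29/1128)·228/29 = 0.021369965
  Dept II: (19044/21356)²·(1−868/19044)·308/868 = 0.26930701
  Dept IV: (1184/21356)²·(1−25/1184)·1900/25 = 0.22866985
  → Var(ȳ_str) = 0.51934683.
Var(ȳ_srs) = (1 − 922/21356)·504.2/922 = 0.52324537.
deff = 0.51934683 / 0.52324537 = 0.9925.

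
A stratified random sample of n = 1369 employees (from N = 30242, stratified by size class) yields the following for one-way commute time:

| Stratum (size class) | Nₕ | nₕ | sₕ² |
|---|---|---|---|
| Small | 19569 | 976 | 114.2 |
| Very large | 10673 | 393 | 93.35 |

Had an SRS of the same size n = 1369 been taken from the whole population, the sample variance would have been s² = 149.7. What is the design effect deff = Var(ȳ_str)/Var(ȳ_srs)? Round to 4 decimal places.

Var(ȳ_str) = Σ Wₕ²(1−fₕ)sₕ²/nₕ with Wₕ = Nₕ/30242:
  Small: (19569/30242)²·(1−976/19569)·114.2/976 = 0.046549323
  Very large: (10673/30242)²·(1−393/10673)·93.35/393 = 0.028495769
  → Var(ȳ_str) = 0.075045092.
Var(ȳ_srs) = (1 − 1369/30242)·149.7/1369 = 0.10439982.
deff = 0.075045092 / 0.10439982 = 0.7188.

0.7188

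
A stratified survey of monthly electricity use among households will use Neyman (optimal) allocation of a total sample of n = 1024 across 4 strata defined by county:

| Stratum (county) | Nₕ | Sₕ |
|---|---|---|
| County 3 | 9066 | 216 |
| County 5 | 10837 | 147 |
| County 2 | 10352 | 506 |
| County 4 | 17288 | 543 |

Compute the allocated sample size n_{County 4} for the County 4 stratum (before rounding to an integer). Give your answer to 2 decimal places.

528.84

Neyman allocation: nₕ = n·NₕSₕ / Σⱼ NⱼSⱼ.
Σ NⱼSⱼ = 9066·216 + 10837·147 + 10352·506 + 17288·543 = 1.8176791 × 10^7.
n_{County 4} = 1024·17288·543 / (1.8176791 × 10^7) = 528.84.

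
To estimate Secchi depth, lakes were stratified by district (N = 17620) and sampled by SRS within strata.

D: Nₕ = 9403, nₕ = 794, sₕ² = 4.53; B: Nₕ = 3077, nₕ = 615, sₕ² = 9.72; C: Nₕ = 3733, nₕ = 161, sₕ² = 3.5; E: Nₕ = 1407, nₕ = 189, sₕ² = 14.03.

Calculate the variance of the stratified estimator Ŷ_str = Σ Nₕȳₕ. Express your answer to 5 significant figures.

Var(Ŷ_str) = Σₕ Nₕ²(1 − fₕ)sₕ²/nₕ.
D: 9403²·(1 − 794/9403)·4.53/794 = 461845.64.
B: 3077²·(1 − 615/3077)·9.72/615 = 119731.02.
C: 3733²·(1 − 161/3733)·3.5/161 = 289875.57.
E: 1407²·(1 − 189/1407)·14.03/189 = 127214.69.
Sum = 998666.92.

998670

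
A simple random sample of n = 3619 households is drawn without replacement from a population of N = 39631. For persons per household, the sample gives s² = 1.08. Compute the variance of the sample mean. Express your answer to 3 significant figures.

2.71 × 10^-4

Under SRS without replacement, Var(ȳ) = (1 − f)·s²/n with f = n/N = 3619/39631 = 0.09131740.
Var(ȳ) = (1 − 0.09131740)·1.08/3619 = 0.90868260·2.9842498 × 10^-4 = 2.7117359 × 10^-4.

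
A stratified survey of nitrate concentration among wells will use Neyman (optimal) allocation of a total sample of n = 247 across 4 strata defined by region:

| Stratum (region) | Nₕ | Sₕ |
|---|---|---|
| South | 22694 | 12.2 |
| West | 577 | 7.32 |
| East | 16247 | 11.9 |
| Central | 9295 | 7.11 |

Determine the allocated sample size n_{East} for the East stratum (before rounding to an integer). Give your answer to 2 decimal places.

88.35

Neyman allocation: nₕ = n·NₕSₕ / Σⱼ NⱼSⱼ.
Σ NⱼSⱼ = 22694·12.2 + 577·7.32 + 16247·11.9 + 9295·7.11 = 540517.19.
n_{East} = 247·16247·11.9 / 540517.19 = 88.35.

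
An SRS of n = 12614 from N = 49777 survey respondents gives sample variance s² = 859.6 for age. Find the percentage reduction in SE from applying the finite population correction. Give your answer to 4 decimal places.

13.5946

f = n/N = 12614/49777 = 0.25341021.
SE_no-fpc = √(s²/n) = 0.26104885; SE_fpc = √((1−f)s²/n) = 0.22556038.
Ratio = √(1−f) = 0.86405428. Reduction = 100·(1 − 0.86405428) = 13.5946%.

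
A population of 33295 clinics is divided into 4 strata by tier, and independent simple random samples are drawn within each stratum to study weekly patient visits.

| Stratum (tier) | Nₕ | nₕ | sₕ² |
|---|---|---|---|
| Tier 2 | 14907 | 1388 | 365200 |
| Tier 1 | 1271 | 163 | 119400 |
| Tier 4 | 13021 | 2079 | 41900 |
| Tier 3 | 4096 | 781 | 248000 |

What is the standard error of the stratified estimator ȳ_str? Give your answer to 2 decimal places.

7.43

Var(ȳ_str) = Σₕ Wₕ²(1 − fₕ)sₕ²/nₕ with Wₕ = Nₕ/N, N = 33295.
Tier 2: Wₕ = 0.44772488; term = 0.44772488²·(1 − 0.09311062)·365200/1388 = 47.83195.
Tier 1: Wₕ = 0.03817390; term = 0.03817390²·(1 − 0.12824548)·119400/163 = 0.93055917.
Tier 4: Wₕ = 0.39107974; term = 0.39107974²·(1 − 0.15966516)·41900/2079 = 2.5902551.
Tier 3: Wₕ = 0.12302147; term = 0.12302147²·(1 − 0.19067383)·248000/781 = 3.8894312.
Sum = 55.242195.
SE = √(55.242195) = 7.43.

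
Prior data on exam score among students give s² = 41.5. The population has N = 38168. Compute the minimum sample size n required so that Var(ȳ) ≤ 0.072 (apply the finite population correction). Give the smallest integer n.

Without fpc, n₀ = s²/D = 41.5/0.072 = 576.3889.
With fpc, (1 − n/N)·s²/n ≤ D requires n ≥ n₀/(1 + n₀/N) = 576.3889/(1 + 576.3889/38168) = 567.8141.
Rounding up, n = 568.

568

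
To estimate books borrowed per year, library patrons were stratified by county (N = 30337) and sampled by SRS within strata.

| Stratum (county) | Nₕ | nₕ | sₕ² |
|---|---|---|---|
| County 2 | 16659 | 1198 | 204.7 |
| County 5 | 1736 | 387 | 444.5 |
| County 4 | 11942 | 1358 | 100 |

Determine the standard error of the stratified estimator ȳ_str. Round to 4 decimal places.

0.2467

Var(ȳ_str) = Σₕ Wₕ²(1 − fₕ)sₕ²/nₕ with Wₕ = Nₕ/N, N = 30337.
County 2: Wₕ = 0.54913142; term = 0.54913142²·(1 − 0.07191308)·204.7/1198 = 0.047819196.
County 5: Wₕ = 0.05722385; term = 0.05722385²·(1 − 0.22292627)·444.5/387 = 0.0029226527.
County 4: Wₕ = 0.39364472; term = 0.39364472²·(1 − 0.11371630)·100/1358 = 0.010113043.
Sum = 0.060854892.
SE = √(0.060854892) = 0.2467.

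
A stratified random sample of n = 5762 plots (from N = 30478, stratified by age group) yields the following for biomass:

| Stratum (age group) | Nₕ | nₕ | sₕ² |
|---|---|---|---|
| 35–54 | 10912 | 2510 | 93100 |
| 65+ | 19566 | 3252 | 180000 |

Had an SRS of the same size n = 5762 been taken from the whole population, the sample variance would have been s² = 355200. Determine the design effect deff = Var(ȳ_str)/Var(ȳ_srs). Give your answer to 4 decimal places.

Var(ȳ_str) = Σ Wₕ²(1−fₕ)sₕ²/nₕ with Wₕ = Nₕ/30478:
  35–54: (10912/30478)²·(1−2510/10912)·93100/2510 = 3.6609185
  65+: (19566/30478)²·(1−3252/19566)·180000/3252 = 19.020045
  → Var(ȳ_str) = 22.680964.
Var(ȳ_srs) = (1 − 5762/30478)·355200/5762 = 49.990954.
deff = 22.680964 / 49.990954 = 0.4537.

0.4537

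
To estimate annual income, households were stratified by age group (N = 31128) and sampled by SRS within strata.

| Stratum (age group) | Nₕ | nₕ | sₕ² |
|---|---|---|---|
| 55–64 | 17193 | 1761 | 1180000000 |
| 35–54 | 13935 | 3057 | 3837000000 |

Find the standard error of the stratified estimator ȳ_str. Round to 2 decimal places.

616.31

Var(ȳ_str) = Σₕ Wₕ²(1 − fₕ)sₕ²/nₕ with Wₕ = Nₕ/N, N = 31128.
55–64: Wₕ = 0.55233231; term = 0.55233231²·(1 − 0.10242541)·1180000000/1761 = 183482.27.
35–54: Wₕ = 0.44766769; term = 0.44766769²·(1 − 0.21937567)·3837000000/3057 = 196358.61.
Sum = 379840.88.
SE = √(379840.88) = 616.31.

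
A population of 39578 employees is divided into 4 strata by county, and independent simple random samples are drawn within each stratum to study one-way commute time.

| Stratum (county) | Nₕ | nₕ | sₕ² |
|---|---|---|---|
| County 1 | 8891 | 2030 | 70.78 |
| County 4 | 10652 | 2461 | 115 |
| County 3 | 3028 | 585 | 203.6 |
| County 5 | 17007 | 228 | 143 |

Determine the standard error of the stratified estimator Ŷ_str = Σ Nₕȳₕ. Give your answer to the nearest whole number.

Var(Ŷ_str) = Σₕ Nₕ²(1 − fₕ)sₕ²/nₕ.
County 1: 8891²·(1 − 2030/8891)·70.78/2030 = 2.1269268 × 10^6.
County 4: 10652²·(1 − 2461/10652)·115/2461 = 4.0771277 × 10^6.
County 3: 3028²·(1 − 585/3028)·203.6/585 = 2.5745495 × 10^6.
County 5: 17007²·(1 − 228/17007)·143/228 = 1.7897607 × 10^8.
Sum = 1.8775467 × 10^8.
SE = √(1.8775467 × 10^8) = 13702.

13702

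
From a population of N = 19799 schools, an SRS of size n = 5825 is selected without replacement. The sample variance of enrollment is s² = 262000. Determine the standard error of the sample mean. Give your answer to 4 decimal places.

5.6343

Under SRS without replacement, Var(ȳ) = (1 − f)·s²/n with f = n/N = 5825/19799 = 0.29420678.
Var(ȳ) = (1 − 0.29420678)·262000/5825 = 0.70579322·44.978541 = 31.745549.
SE(ȳ) = √(31.745549) = 5.6343.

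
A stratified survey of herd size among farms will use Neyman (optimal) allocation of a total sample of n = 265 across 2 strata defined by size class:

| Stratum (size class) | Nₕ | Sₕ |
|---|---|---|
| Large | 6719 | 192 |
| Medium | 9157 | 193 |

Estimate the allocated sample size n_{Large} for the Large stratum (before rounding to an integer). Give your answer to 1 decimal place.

Neyman allocation: nₕ = n·NₕSₕ / Σⱼ NⱼSⱼ.
Σ NⱼSⱼ = 6719·192 + 9157·193 = 3.057349 × 10^6.
n_{Large} = 265·6719·192 / (3.057349 × 10^6) = 111.8.

111.8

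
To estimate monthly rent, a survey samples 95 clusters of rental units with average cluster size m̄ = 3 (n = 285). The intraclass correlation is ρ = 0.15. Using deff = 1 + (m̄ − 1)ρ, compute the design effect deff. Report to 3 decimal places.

1.300

deff = 1 + (3 − 1)·0.15 = 1 + 0.3 = 1.3.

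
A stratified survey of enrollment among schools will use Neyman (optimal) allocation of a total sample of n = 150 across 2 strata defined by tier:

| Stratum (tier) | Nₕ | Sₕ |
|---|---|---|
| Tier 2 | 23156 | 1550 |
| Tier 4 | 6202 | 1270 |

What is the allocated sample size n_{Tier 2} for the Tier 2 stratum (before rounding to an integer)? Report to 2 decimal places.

123.01

Neyman allocation: nₕ = n·NₕSₕ / Σⱼ NⱼSⱼ.
Σ NⱼSⱼ = 23156·1550 + 6202·1270 = 4.376834 × 10^7.
n_{Tier 2} = 150·23156·1550 / (4.376834 × 10^7) = 123.01.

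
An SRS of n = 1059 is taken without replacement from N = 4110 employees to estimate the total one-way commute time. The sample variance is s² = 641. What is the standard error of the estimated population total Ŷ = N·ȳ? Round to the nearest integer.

2755

Var(Ŷ) = N²·Var(ȳ) = N²·(1 − n/N)·s²/n.
f = 1059/4110 = 0.25766423; Var(ȳ) = 0.74233577·641/1059 = 0.44932694.
Var(Ŷ) = 4110² · 0.44932694 = 7.5900756 × 10^6.
SE(Ŷ) = √(7.5900756 × 10^6) = 2755.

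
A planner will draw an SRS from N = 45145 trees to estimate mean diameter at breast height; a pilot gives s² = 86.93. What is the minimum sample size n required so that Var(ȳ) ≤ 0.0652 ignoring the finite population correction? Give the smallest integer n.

Without fpc, n₀ = s²/D = 86.93/0.0652 = 1333.2822.
Rounding up, n = 1334.

1334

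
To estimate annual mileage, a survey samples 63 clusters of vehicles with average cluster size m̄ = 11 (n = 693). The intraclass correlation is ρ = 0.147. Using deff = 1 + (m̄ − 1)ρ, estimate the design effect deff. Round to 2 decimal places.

2.47

deff = 1 + (11 − 1)·0.147 = 1 + 1.47 = 2.47.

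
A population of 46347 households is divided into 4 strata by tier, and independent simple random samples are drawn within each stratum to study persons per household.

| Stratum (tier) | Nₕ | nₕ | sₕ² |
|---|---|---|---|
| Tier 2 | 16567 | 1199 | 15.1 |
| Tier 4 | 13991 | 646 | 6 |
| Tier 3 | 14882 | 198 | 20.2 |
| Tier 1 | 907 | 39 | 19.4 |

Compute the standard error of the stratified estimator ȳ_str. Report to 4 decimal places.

Var(ȳ_str) = Σₕ Wₕ²(1 − fₕ)sₕ²/nₕ with Wₕ = Nₕ/N, N = 46347.
Tier 2: Wₕ = 0.35745571; term = 0.35745571²·(1 − 0.07237279)·15.1/1199 = 0.001492711.
Tier 4: Wₕ = 0.30187499; term = 0.30187499²·(1 − 0.04617254)·6/646 = 8.0731461 × 10^-4.
Tier 3: Wₕ = 0.32109953; term = 0.32109953²·(1 − 0.01330466)·20.2/198 = 0.010378835.
Tier 1: Wₕ = 0.01956977; term = 0.01956977²·(1 − 0.04299890)·19.4/39 = 1.8231436 × 10^-4.
Sum = 0.012861175.
SE = √(0.012861175) = 0.1134.

0.1134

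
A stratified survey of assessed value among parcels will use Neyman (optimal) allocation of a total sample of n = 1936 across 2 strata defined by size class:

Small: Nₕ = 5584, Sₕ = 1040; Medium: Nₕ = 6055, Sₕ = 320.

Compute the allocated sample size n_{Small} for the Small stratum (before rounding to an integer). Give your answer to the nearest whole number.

1452

Neyman allocation: nₕ = n·NₕSₕ / Σⱼ NⱼSⱼ.
Σ NⱼSⱼ = 5584·1040 + 6055·320 = 7.74496 × 10^6.
n_{Small} = 1936·5584·1040 / (7.74496 × 10^6) = 1452.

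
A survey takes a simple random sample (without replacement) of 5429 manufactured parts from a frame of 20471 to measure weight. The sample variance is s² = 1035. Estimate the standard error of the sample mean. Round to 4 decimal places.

0.3743

Under SRS without replacement, Var(ȳ) = (1 − f)·s²/n with f = n/N = 5429/20471 = 0.26520444.
Var(ȳ) = (1 − 0.26520444)·1035/5429 = 0.73479556·0.19064284 = 0.14008352.
SE(ȳ) = √(0.14008352) = 0.3743.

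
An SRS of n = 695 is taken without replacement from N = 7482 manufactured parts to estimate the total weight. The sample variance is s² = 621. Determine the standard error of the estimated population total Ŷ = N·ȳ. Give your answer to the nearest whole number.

Var(Ŷ) = N²·Var(ȳ) = N²·(1 − n/N)·s²/n.
f = 695/7482 = 0.09288960; Var(ȳ) = 0.90711040·621/695 = 0.81052598.
Var(Ŷ) = 7482² · 0.81052598 = 4.5373507 × 10^7.
SE(Ŷ) = √(4.5373507 × 10^7) = 6736.

6736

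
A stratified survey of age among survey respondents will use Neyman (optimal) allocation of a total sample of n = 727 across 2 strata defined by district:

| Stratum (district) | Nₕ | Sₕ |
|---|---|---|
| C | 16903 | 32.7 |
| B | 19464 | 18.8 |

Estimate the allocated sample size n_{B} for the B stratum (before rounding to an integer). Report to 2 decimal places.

289.58

Neyman allocation: nₕ = n·NₕSₕ / Σⱼ NⱼSⱼ.
Σ NⱼSⱼ = 16903·32.7 + 19464·18.8 = 918651.3.
n_{B} = 727·19464·18.8 / 918651.3 = 289.58.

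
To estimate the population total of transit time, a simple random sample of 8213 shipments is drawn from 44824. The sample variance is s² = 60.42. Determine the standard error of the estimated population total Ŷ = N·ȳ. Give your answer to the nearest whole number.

Var(Ŷ) = N²·Var(ȳ) = N²·(1 − n/N)·s²/n.
f = 8213/44824 = 0.18322774; Var(ȳ) = 0.81677226·60.42/8213 = 0.0060086911.
Var(Ŷ) = 44824² · 0.0060086911 = 1.2072608 × 10^7.
SE(Ŷ) = √(1.2072608 × 10^7) = 3475.

3475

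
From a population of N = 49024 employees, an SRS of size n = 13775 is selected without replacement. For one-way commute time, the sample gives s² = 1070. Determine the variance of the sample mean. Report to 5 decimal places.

0.05585

Under SRS without replacement, Var(ȳ) = (1 − f)·s²/n with f = n/N = 13775/49024 = 0.28098482.
Var(ȳ) = (1 − 0.28098482)·1070/13775 = 0.71901518·0.077676951 = 0.055850907.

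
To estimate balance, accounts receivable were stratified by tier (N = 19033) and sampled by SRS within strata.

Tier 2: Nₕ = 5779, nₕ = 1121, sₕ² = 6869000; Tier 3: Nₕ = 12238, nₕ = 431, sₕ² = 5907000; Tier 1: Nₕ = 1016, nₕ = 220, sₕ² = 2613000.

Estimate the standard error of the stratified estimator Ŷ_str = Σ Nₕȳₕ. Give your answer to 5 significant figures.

Var(Ŷ_str) = Σₕ Nₕ²(1 − fₕ)sₕ²/nₕ.
Tier 2: 5779²·(1 − 1121/5779)·6869000/1121 = 1.6494535 × 10^11.
Tier 3: 12238²·(1 − 431/12238)·5907000/431 = 1.9803398 × 10^12.
Tier 1: 1016²·(1 − 220/1016)·2613000/220 = 9.605578 × 10^9.
Sum = 2.1548907 × 10^12.
SE = √(2.1548907 × 10^12) = 1.4680 × 10^6.

1.4680 × 10^6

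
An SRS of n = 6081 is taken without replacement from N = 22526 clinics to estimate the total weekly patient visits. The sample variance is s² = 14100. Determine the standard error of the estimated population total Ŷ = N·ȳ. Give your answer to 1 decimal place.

Var(Ŷ) = N²·Var(ȳ) = N²·(1 − n/N)·s²/n.
f = 6081/22526 = 0.26995472; Var(ȳ) = 0.73004528·14100/6081 = 1.6927542.
Var(Ŷ) = 22526² · 1.6927542 = 8.5893848 × 10^8.
SE(Ŷ) = √(8.5893848 × 10^8) = 29307.7.

29307.7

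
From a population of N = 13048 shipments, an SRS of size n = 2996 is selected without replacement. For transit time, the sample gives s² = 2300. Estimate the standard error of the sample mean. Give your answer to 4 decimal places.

Under SRS without replacement, Var(ȳ) = (1 − f)·s²/n with f = n/N = 2996/13048 = 0.22961373.
Var(ȳ) = (1 − 0.22961373)·2300/2996 = 0.77038627·0.76769025 = 0.59141803.
SE(ȳ) = √(0.59141803) = 0.7690.

0.7690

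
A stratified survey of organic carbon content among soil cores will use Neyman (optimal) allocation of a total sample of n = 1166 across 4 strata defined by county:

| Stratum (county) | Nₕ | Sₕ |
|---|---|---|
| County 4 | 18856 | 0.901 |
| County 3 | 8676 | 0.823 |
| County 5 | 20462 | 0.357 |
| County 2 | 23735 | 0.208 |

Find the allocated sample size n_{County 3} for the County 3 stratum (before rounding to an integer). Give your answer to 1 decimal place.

228.9

Neyman allocation: nₕ = n·NₕSₕ / Σⱼ NⱼSⱼ.
Σ NⱼSⱼ = 18856·0.901 + 8676·0.823 + 20462·0.357 + 23735·0.208 = 36371.418.
n_{County 3} = 1166·8676·0.823 / 36371.418 = 228.9.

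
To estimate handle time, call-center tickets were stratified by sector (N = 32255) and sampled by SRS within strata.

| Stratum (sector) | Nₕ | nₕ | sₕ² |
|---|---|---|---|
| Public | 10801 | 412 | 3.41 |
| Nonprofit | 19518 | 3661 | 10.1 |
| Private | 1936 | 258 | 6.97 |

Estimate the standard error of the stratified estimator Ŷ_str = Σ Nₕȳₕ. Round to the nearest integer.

Var(Ŷ_str) = Σₕ Nₕ²(1 − fₕ)sₕ²/nₕ.
Public: 10801²·(1 − 412/10801)·3.41/412 = 928741.55.
Nonprofit: 19518²·(1 − 3661/19518)·10.1/3661 = 853842.93.
Private: 1936²·(1 − 258/1936)·6.97/258 = 87762.782.
Sum = 1.8703473 × 10^6.
SE = √(1.8703473 × 10^6) = 1368.

1368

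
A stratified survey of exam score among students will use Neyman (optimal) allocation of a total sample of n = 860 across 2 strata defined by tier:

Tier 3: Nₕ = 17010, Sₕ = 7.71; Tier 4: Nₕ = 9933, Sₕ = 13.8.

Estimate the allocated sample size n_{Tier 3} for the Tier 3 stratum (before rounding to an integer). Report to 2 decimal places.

420.50

Neyman allocation: nₕ = n·NₕSₕ / Σⱼ NⱼSⱼ.
Σ NⱼSⱼ = 17010·7.71 + 9933·13.8 = 268222.5.
n_{Tier 3} = 860·17010·7.71 / 268222.5 = 420.50.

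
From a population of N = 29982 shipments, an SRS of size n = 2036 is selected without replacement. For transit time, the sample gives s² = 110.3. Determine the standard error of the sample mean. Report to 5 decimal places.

Under SRS without replacement, Var(ȳ) = (1 − f)·s²/n with f = n/N = 2036/29982 = 0.06790741.
Var(ȳ) = (1 − 0.06790741)·110.3/2036 = 0.93209259·0.054174853 = 0.050495979.
SE(ȳ) = √(0.050495979) = 0.22471.

0.22471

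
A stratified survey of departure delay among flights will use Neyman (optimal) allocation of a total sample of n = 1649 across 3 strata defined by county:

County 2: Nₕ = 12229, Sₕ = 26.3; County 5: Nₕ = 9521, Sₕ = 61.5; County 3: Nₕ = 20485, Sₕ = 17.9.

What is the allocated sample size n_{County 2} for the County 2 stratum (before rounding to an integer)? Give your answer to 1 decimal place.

Neyman allocation: nₕ = n·NₕSₕ / Σⱼ NⱼSⱼ.
Σ NⱼSⱼ = 12229·26.3 + 9521·61.5 + 20485·17.9 = 1.2738457 × 10^6.
n_{County 2} = 1649·12229·26.3 / (1.2738457 × 10^6) = 416.3.

416.3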